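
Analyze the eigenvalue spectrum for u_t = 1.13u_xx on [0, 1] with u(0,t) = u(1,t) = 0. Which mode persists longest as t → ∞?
Eigenvalues: λₙ = 1.13n²π².
First three modes:
  n=1: λ₁ = 1.13π² ≈ 11.153
  n=2: λ₂ = 4.52π² ≈ 44.611 (4× faster decay)
  n=3: λ₃ = 10.17π² ≈ 100.374 (9× faster decay)
As t → ∞, higher modes decay exponentially faster. The n=1 mode dominates: u ~ c₁ sin(πx) e^{-λ₁t}.
Decay rate: λ₁ = 1.13π² ≈ 11.153.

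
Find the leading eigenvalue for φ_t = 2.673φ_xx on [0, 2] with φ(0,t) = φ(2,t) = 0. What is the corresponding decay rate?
Eigenvalues: λₙ = 2.673n²π²/2².
First three modes:
  n=1: λ₁ = 2.673π²/2² ≈ 6.595
  n=2: λ₂ = 10.692π²/2² ≈ 26.381 (4× faster decay)
  n=3: λ₃ = 24.057π²/2² ≈ 59.358 (9× faster decay)
As t → ∞, higher modes decay exponentially faster. The n=1 mode dominates: φ ~ c₁ sin(πx/2) e^{-λ₁t}.
Decay rate: λ₁ = 2.673π²/2² ≈ 6.595.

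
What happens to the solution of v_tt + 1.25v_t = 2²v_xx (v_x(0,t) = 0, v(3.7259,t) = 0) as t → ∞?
v → 0. Damping (γ=1.25) dissipates energy; oscillations decay exponentially.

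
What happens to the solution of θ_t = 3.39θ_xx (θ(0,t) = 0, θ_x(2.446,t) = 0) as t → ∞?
θ → 0. Heat escapes through the Dirichlet boundary.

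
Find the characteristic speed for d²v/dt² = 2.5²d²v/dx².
Speed = 2.5. Information travels along characteristics x = x₀ ± 2.5t.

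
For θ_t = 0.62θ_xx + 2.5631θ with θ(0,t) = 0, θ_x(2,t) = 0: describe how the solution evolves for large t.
θ grows unboundedly. Reaction dominates diffusion (r=2.5631 > κπ²/(4L²)≈0.38); solution grows exponentially.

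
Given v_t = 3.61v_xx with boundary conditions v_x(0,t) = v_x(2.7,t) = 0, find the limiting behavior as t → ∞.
v → constant (steady state). Heat is conserved (no flux at boundaries); solution approaches the spatial average.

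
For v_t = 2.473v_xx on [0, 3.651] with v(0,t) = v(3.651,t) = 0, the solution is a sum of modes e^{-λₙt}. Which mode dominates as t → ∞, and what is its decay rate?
Eigenvalues: λₙ = 2.473n²π²/3.651².
First three modes:
  n=1: λ₁ = 2.473π²/3.651² ≈ 1.831
  n=2: λ₂ = 9.892π²/3.651² ≈ 7.324 (4× faster decay)
  n=3: λ₃ = 22.257π²/3.651² ≈ 16.479 (9× faster decay)
As t → ∞, higher modes decay exponentially faster. The n=1 mode dominates: v ~ c₁ sin(πx/3.651) e^{-λ₁t}.
Decay rate: λ₁ = 2.473π²/3.651² ≈ 1.831.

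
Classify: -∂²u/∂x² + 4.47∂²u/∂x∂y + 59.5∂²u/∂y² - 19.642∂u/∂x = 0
Hyperbolic (discriminant = 257.9809).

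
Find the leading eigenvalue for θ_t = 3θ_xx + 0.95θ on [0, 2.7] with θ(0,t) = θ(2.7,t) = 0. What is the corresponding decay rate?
Eigenvalues: λₙ = 3n²π²/2.7² - 0.95.
First three modes:
  n=1: λ₁ = 3π²/2.7² - 0.95 ≈ 3.112
  n=2: λ₂ = 12π²/2.7² - 0.95 ≈ 15.296
  n=3: λ₃ = 27π²/2.7² - 0.95 ≈ 35.604
Since 3π²/2.7² ≈ 4.062 > 0.95, all λₙ > 0.
The n=1 mode decays slowest → dominates as t → ∞.
Asymptotic: θ ~ c₁ sin(πx/2.7) e^{-λ₁t} with decay rate λ₁ ≈ 3.112.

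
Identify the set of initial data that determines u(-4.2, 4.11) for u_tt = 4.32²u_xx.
Domain of dependence: [-21.9552, 13.5552]. Signals travel at speed 4.32, so data within |x - -4.2| ≤ 4.32·4.11 = 17.7552 can reach the point.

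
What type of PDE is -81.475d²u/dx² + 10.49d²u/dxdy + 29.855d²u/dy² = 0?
With A = -81.475, B = 10.49, C = 29.855, the discriminant is 9839.7846. This is a hyperbolic PDE.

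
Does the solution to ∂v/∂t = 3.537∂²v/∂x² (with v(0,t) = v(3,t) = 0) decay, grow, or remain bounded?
v → 0. Heat diffuses out through both boundaries.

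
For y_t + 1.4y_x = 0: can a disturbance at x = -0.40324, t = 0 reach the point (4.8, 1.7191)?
No. Only data at x = 2.39326 affects (4.8, 1.7191). Advection has one-way propagation along characteristics.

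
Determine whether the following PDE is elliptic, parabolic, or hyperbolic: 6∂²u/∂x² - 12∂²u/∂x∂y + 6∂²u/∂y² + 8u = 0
Coefficients: A = 6, B = -12, C = 6. B² - 4AC = 0, which is zero, so the equation is parabolic.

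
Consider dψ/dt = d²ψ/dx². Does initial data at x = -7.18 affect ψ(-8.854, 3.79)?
Yes, for any finite x. The heat equation has infinite propagation speed, so all initial data affects all points at any t > 0.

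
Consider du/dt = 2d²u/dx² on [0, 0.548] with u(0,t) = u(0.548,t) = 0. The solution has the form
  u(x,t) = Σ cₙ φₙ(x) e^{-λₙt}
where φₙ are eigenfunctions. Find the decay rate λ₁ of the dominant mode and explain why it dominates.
Eigenvalues: λₙ = 2n²π²/0.548².
First three modes:
  n=1: λ₁ = 2π²/0.548² ≈ 65.731
  n=2: λ₂ = 8π²/0.548² ≈ 262.923 (4× faster decay)
  n=3: λ₃ = 18π²/0.548² ≈ 591.577 (9× faster decay)
As t → ∞, higher modes decay exponentially faster. The n=1 mode dominates: u ~ c₁ sin(πx/0.548) e^{-λ₁t}.
Decay rate: λ₁ = 2π²/0.548² ≈ 65.731.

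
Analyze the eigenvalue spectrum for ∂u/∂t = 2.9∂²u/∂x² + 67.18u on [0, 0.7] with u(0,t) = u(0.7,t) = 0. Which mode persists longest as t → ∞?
Eigenvalues: λₙ = 2.9n²π²/0.7² - 67.18.
First three modes:
  n=1: λ₁ = 2.9π²/0.7² - 67.18 ≈ -8.768
  n=2: λ₂ = 11.6π²/0.7² - 67.18 ≈ 166.468
  n=3: λ₃ = 26.1π²/0.7² - 67.18 ≈ 458.527
Since 2.9π²/0.7² ≈ 58.412 < 67.18, λ₁ < 0.
The n=1 mode grows fastest (−λₙ is largest for n=1) → dominates.
Asymptotic: u ~ c₁ sin(πx/0.7) e^{8.768t} (exponential growth at rate −λ₁ ≈ 8.768).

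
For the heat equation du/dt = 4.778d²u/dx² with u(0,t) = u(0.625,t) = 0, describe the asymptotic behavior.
u → 0. Heat diffuses out through both boundaries.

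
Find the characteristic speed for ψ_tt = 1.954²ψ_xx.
Speed = 1.954. Information travels along characteristics x = x₀ ± 1.954t.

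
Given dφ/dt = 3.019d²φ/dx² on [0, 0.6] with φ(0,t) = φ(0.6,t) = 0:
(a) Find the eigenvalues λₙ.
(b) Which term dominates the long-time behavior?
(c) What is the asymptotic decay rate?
Eigenvalues: λₙ = 3.019n²π²/0.6².
First three modes:
  n=1: λ₁ = 3.019π²/0.6² ≈ 82.768
  n=2: λ₂ = 12.076π²/0.6² ≈ 331.07 (4× faster decay)
  n=3: λ₃ = 27.171π²/0.6² ≈ 744.908 (9× faster decay)
As t → ∞, higher modes decay exponentially faster. The n=1 mode dominates: φ ~ c₁ sin(πx/0.6) e^{-λ₁t}.
Decay rate: λ₁ = 3.019π²/0.6² ≈ 82.768.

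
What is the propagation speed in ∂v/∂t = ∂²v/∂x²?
Infinite. The heat equation is parabolic, not hyperbolic, so disturbances propagate instantly.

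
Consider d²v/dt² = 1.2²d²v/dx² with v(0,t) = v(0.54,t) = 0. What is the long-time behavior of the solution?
As t → ∞, v oscillates (no decay). Energy is conserved; the solution oscillates indefinitely as standing waves.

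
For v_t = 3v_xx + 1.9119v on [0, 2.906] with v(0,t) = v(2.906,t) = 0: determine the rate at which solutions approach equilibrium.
Eigenvalues: λₙ = 3n²π²/2.906² - 1.9119.
First three modes:
  n=1: λ₁ = 3π²/2.906² - 1.9119 ≈ 1.594
  n=2: λ₂ = 12π²/2.906² - 1.9119 ≈ 12.113
  n=3: λ₃ = 27π²/2.906² - 1.9119 ≈ 29.643
Since 3π²/2.906² ≈ 3.506 > 1.9119, all λₙ > 0.
The n=1 mode decays slowest → dominates as t → ∞.
Asymptotic: v ~ c₁ sin(πx/2.906) e^{-λ₁t} with decay rate λ₁ ≈ 1.594.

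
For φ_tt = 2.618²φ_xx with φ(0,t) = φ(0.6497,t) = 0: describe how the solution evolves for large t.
φ oscillates (no decay). Energy is conserved; the solution oscillates indefinitely as standing waves.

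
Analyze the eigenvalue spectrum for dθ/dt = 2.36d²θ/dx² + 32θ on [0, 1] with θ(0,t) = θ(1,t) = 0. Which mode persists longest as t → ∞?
Eigenvalues: λₙ = 2.36n²π²/1² - 32.
First three modes:
  n=1: λ₁ = 2.36π² - 32 ≈ -8.708
  n=2: λ₂ = 9.44π² - 32 ≈ 61.169
  n=3: λ₃ = 21.24π² - 32 ≈ 177.63
Since 2.36π² ≈ 23.292 < 32, λ₁ < 0.
The n=1 mode grows fastest (−λₙ is largest for n=1) → dominates.
Asymptotic: θ ~ c₁ sin(πx/1) e^{8.708t} (exponential growth at rate −λ₁ ≈ 8.708).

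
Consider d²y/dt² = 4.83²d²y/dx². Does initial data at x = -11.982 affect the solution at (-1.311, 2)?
No. The domain of dependence is [-10.971, 8.349], and -11.982 is outside this interval.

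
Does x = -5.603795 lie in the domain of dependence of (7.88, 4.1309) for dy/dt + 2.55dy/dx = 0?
No. Only data at x = -2.653795 affects (7.88, 4.1309). Advection has one-way propagation along characteristics.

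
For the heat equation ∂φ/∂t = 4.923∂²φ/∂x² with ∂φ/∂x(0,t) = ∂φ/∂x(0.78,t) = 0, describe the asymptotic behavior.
φ → constant (steady state). Heat is conserved (no flux at boundaries); solution approaches the spatial average.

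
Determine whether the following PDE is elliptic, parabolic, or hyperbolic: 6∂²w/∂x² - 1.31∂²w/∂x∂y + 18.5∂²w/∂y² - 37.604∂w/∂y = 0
Coefficients: A = 6, B = -1.31, C = 18.5. B² - 4AC = -442.2839, which is negative, so the equation is elliptic.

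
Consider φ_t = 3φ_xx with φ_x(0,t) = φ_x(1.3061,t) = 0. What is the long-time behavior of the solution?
As t → ∞, φ → constant (steady state). Heat is conserved (no flux at boundaries); solution approaches the spatial average.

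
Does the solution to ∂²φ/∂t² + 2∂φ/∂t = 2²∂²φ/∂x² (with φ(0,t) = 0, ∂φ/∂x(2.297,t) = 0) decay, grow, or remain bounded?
φ → 0. Damping (γ=2) dissipates energy; oscillations decay exponentially.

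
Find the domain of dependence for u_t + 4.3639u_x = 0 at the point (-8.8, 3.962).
A single point: x = -26.0897718. The characteristic through (-8.8, 3.962) is x - 4.3639t = const, so x = -8.8 - 4.3639·3.962 = -26.0897718.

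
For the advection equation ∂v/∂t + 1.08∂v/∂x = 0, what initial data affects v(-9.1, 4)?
A single point: x = -13.42. The characteristic through (-9.1, 4) is x - 1.08t = const, so x = -9.1 - 1.08·4 = -13.42.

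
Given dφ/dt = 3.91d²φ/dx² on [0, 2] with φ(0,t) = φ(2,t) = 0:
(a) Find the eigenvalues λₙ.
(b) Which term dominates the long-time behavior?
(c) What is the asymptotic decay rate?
Eigenvalues: λₙ = 3.91n²π²/2².
First three modes:
  n=1: λ₁ = 3.91π²/2² ≈ 9.648
  n=2: λ₂ = 15.64π²/2² ≈ 38.59 (4× faster decay)
  n=3: λ₃ = 35.19π²/2² ≈ 86.828 (9× faster decay)
As t → ∞, higher modes decay exponentially faster. The n=1 mode dominates: φ ~ c₁ sin(πx/2) e^{-λ₁t}.
Decay rate: λ₁ = 3.91π²/2² ≈ 9.648.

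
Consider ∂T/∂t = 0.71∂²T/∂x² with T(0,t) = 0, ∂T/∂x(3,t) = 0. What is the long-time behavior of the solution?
As t → ∞, T → 0. Heat escapes through the Dirichlet boundary.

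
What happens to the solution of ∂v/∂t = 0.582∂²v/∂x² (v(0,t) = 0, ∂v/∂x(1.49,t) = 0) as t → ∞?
v → 0. Heat escapes through the Dirichlet boundary.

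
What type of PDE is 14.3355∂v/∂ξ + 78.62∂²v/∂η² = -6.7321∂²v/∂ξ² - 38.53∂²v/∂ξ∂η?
Rewriting in standard form: 6.7321∂²v/∂ξ² + 38.53∂²v/∂ξ∂η + 78.62∂²v/∂η² + 14.3355∂v/∂ξ = 0. With A = 6.7321, B = 38.53, C = 78.62, the discriminant is -632.549908. This is an elliptic PDE.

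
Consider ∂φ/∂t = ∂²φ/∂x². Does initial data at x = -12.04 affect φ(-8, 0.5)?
Yes, for any finite x. The heat equation has infinite propagation speed, so all initial data affects all points at any t > 0.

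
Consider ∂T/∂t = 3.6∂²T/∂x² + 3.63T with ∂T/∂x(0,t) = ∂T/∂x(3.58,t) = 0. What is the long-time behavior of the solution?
As t → ∞, T grows unboundedly. With Neumann BCs the constant mode has diffusion eigenvalue 0, so any r > 0 makes it grow like e^(3.63t); solution grows exponentially.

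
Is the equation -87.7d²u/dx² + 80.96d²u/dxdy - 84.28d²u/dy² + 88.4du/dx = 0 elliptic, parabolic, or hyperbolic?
Computing B² - 4AC with A = -87.7, B = 80.96, C = -84.28: discriminant = -23010.9024 (negative). Answer: elliptic.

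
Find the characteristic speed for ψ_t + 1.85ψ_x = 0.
Speed = 1.85. Information travels along x - 1.85t = const (rightward).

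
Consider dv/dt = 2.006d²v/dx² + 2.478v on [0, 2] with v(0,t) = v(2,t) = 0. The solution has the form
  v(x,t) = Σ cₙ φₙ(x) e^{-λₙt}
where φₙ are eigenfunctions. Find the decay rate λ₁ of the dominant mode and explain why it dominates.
Eigenvalues: λₙ = 2.006n²π²/2² - 2.478.
First three modes:
  n=1: λ₁ = 2.006π²/2² - 2.478 ≈ 2.472
  n=2: λ₂ = 8.024π²/2² - 2.478 ≈ 17.32
  n=3: λ₃ = 18.054π²/2² - 2.478 ≈ 42.068
Since 2.006π²/2² ≈ 4.95 > 2.478, all λₙ > 0.
The n=1 mode decays slowest → dominates as t → ∞.
Asymptotic: v ~ c₁ sin(πx/2) e^{-λ₁t} with decay rate λ₁ ≈ 2.472.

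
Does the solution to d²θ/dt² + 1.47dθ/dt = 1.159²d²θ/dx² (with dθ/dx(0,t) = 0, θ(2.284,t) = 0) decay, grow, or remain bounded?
θ → 0. Damping (γ=1.47) dissipates energy; oscillations decay exponentially.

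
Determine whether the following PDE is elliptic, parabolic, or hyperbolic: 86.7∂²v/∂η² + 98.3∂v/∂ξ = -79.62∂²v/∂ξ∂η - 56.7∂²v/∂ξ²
Rewriting in standard form: 56.7∂²v/∂ξ² + 79.62∂²v/∂ξ∂η + 86.7∂²v/∂η² + 98.3∂v/∂ξ = 0. Coefficients: A = 56.7, B = 79.62, C = 86.7. B² - 4AC = -13324.2156, which is negative, so the equation is elliptic.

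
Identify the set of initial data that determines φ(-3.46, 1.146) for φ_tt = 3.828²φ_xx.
Domain of dependence: [-7.846888, 0.926888]. Signals travel at speed 3.828, so data within |x - -3.46| ≤ 3.828·1.146 = 4.386888 can reach the point.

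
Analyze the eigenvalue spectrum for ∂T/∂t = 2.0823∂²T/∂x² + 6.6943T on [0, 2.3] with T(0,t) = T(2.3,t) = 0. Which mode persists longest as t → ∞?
Eigenvalues: λₙ = 2.0823n²π²/2.3² - 6.6943.
First three modes:
  n=1: λ₁ = 2.0823π²/2.3² - 6.6943 ≈ -2.809
  n=2: λ₂ = 8.3292π²/2.3² - 6.6943 ≈ 8.846
  n=3: λ₃ = 18.7407π²/2.3² - 6.6943 ≈ 28.27
Since 2.0823π²/2.3² ≈ 3.885 < 6.6943, λ₁ < 0.
The n=1 mode grows fastest (−λₙ is largest for n=1) → dominates.
Asymptotic: T ~ c₁ sin(πx/2.3) e^{2.809t} (exponential growth at rate −λ₁ ≈ 2.809).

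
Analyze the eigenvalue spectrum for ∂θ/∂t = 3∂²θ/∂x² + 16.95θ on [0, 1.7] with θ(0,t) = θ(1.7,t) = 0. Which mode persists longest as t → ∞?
Eigenvalues: λₙ = 3n²π²/1.7² - 16.95.
First three modes:
  n=1: λ₁ = 3π²/1.7² - 16.95 ≈ -6.705
  n=2: λ₂ = 12π²/1.7² - 16.95 ≈ 24.031
  n=3: λ₃ = 27π²/1.7² - 16.95 ≈ 75.257
Since 3π²/1.7² ≈ 10.245 < 16.95, λ₁ < 0.
The n=1 mode grows fastest (−λₙ is largest for n=1) → dominates.
Asymptotic: θ ~ c₁ sin(πx/1.7) e^{6.705t} (exponential growth at rate −λ₁ ≈ 6.705).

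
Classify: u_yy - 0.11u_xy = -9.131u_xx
Rewriting in standard form: 9.131u_xx - 0.11u_xy + u_yy = 0. Elliptic (discriminant = -36.5119).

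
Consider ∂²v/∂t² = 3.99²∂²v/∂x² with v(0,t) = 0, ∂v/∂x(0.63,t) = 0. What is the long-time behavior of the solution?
As t → ∞, v oscillates (no decay). Energy is conserved; the solution oscillates indefinitely as standing waves.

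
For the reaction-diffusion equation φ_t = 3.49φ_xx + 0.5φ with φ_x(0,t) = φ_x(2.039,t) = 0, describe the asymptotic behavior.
φ grows unboundedly. With Neumann BCs the constant mode has diffusion eigenvalue 0, so any r > 0 makes it grow like e^(0.5t); solution grows exponentially.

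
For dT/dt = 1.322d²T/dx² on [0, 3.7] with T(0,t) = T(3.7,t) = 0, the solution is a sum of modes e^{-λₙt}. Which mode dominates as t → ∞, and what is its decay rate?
Eigenvalues: λₙ = 1.322n²π²/3.7².
First three modes:
  n=1: λ₁ = 1.322π²/3.7² ≈ 0.953
  n=2: λ₂ = 5.288π²/3.7² ≈ 3.812 (4× faster decay)
  n=3: λ₃ = 11.898π²/3.7² ≈ 8.578 (9× faster decay)
As t → ∞, higher modes decay exponentially faster. The n=1 mode dominates: T ~ c₁ sin(πx/3.7) e^{-λ₁t}.
Decay rate: λ₁ = 1.322π²/3.7² ≈ 0.953.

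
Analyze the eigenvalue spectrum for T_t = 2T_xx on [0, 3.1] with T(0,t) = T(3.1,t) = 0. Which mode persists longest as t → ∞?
Eigenvalues: λₙ = 2n²π²/3.1².
First three modes:
  n=1: λ₁ = 2π²/3.1² ≈ 2.054
  n=2: λ₂ = 8π²/3.1² ≈ 8.216 (4× faster decay)
  n=3: λ₃ = 18π²/3.1² ≈ 18.486 (9× faster decay)
As t → ∞, higher modes decay exponentially faster. The n=1 mode dominates: T ~ c₁ sin(πx/3.1) e^{-λ₁t}.
Decay rate: λ₁ = 2π²/3.1² ≈ 2.054.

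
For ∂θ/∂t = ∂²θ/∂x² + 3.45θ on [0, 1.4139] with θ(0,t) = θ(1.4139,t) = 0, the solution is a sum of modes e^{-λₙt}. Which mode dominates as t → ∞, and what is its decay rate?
Eigenvalues: λₙ = n²π²/1.4139² - 3.45.
First three modes:
  n=1: λ₁ = π²/1.4139² - 3.45 ≈ 1.487
  n=2: λ₂ = 4π²/1.4139² - 3.45 ≈ 16.298
  n=3: λ₃ = 9π²/1.4139² - 3.45 ≈ 40.983
Since π²/1.4139² ≈ 4.937 > 3.45, all λₙ > 0.
The n=1 mode decays slowest → dominates as t → ∞.
Asymptotic: θ ~ c₁ sin(πx/1.4139) e^{-λ₁t} with decay rate λ₁ ≈ 1.487.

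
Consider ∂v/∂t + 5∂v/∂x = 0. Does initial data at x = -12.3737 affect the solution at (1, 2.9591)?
No. Only data at x = -13.7955 affects (1, 2.9591). Advection has one-way propagation along characteristics.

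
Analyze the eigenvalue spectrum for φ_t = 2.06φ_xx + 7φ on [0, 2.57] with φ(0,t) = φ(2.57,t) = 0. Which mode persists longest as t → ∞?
Eigenvalues: λₙ = 2.06n²π²/2.57² - 7.
First three modes:
  n=1: λ₁ = 2.06π²/2.57² - 7 ≈ -3.922
  n=2: λ₂ = 8.24π²/2.57² - 7 ≈ 5.313
  n=3: λ₃ = 18.54π²/2.57² - 7 ≈ 20.704
Since 2.06π²/2.57² ≈ 3.078 < 7, λ₁ < 0.
The n=1 mode grows fastest (−λₙ is largest for n=1) → dominates.
Asymptotic: φ ~ c₁ sin(πx/2.57) e^{3.922t} (exponential growth at rate −λ₁ ≈ 3.922).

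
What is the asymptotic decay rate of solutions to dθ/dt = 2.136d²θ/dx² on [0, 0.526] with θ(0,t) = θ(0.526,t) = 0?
Eigenvalues: λₙ = 2.136n²π²/0.526².
First three modes:
  n=1: λ₁ = 2.136π²/0.526² ≈ 76.196
  n=2: λ₂ = 8.544π²/0.526² ≈ 304.782 (4× faster decay)
  n=3: λ₃ = 19.224π²/0.526² ≈ 685.76 (9× faster decay)
As t → ∞, higher modes decay exponentially faster. The n=1 mode dominates: θ ~ c₁ sin(πx/0.526) e^{-λ₁t}.
Decay rate: λ₁ = 2.136π²/0.526² ≈ 76.196.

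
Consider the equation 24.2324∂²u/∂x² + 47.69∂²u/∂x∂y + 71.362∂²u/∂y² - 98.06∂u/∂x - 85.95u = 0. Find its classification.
Elliptic. (A = 24.2324, B = 47.69, C = 71.362 gives B² - 4AC = -4642.7540152.)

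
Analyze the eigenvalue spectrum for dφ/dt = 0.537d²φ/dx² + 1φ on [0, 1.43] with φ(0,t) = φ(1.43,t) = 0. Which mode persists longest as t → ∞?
Eigenvalues: λₙ = 0.537n²π²/1.43² - 1.
First three modes:
  n=1: λ₁ = 0.537π²/1.43² - 1 ≈ 1.592
  n=2: λ₂ = 2.148π²/1.43² - 1 ≈ 9.367
  n=3: λ₃ = 4.833π²/1.43² - 1 ≈ 22.326
Since 0.537π²/1.43² ≈ 2.592 > 1, all λₙ > 0.
The n=1 mode decays slowest → dominates as t → ∞.
Asymptotic: φ ~ c₁ sin(πx/1.43) e^{-λ₁t} with decay rate λ₁ ≈ 1.592.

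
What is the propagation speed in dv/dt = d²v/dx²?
Infinite. The heat equation is parabolic, not hyperbolic, so disturbances propagate instantly.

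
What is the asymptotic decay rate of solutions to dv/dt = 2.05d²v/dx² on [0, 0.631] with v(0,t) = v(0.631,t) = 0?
Eigenvalues: λₙ = 2.05n²π²/0.631².
First three modes:
  n=1: λ₁ = 2.05π²/0.631² ≈ 50.815
  n=2: λ₂ = 8.2π²/0.631² ≈ 203.261 (4× faster decay)
  n=3: λ₃ = 18.45π²/0.631² ≈ 457.338 (9× faster decay)
As t → ∞, higher modes decay exponentially faster. The n=1 mode dominates: v ~ c₁ sin(πx/0.631) e^{-λ₁t}.
Decay rate: λ₁ = 2.05π²/0.631² ≈ 50.815.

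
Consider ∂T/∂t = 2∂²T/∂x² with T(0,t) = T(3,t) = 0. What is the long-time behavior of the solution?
As t → ∞, T → 0. Heat diffuses out through both boundaries.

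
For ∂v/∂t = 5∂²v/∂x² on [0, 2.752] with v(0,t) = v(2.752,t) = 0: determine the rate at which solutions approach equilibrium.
Eigenvalues: λₙ = 5n²π²/2.752².
First three modes:
  n=1: λ₁ = 5π²/2.752² ≈ 6.516
  n=2: λ₂ = 20π²/2.752² ≈ 26.064 (4× faster decay)
  n=3: λ₃ = 45π²/2.752² ≈ 58.643 (9× faster decay)
As t → ∞, higher modes decay exponentially faster. The n=1 mode dominates: v ~ c₁ sin(πx/2.752) e^{-λ₁t}.
Decay rate: λ₁ = 5π²/2.752² ≈ 6.516.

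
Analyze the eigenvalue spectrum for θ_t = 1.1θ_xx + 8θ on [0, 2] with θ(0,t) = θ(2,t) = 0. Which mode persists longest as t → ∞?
Eigenvalues: λₙ = 1.1n²π²/2² - 8.
First three modes:
  n=1: λ₁ = 1.1π²/2² - 8 ≈ -5.286
  n=2: λ₂ = 4.4π²/2² - 8 ≈ 2.857
  n=3: λ₃ = 9.9π²/2² - 8 ≈ 16.427
Since 1.1π²/2² ≈ 2.714 < 8, λ₁ < 0.
The n=1 mode grows fastest (−λₙ is largest for n=1) → dominates.
Asymptotic: θ ~ c₁ sin(πx/2) e^{5.286t} (exponential growth at rate −λ₁ ≈ 5.286).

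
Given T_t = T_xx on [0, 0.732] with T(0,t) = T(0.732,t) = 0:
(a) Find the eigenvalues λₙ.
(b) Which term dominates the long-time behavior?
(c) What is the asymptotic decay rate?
Eigenvalues: λₙ = n²π²/0.732².
First three modes:
  n=1: λ₁ = π²/0.732² ≈ 18.419
  n=2: λ₂ = 4π²/0.732² ≈ 73.678 (4× faster decay)
  n=3: λ₃ = 9π²/0.732² ≈ 165.775 (9× faster decay)
As t → ∞, higher modes decay exponentially faster. The n=1 mode dominates: T ~ c₁ sin(πx/0.732) e^{-λ₁t}.
Decay rate: λ₁ = π²/0.732² ≈ 18.419.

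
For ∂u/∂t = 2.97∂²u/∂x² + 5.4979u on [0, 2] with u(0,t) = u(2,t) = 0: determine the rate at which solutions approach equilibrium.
Eigenvalues: λₙ = 2.97n²π²/2² - 5.4979.
First three modes:
  n=1: λ₁ = 2.97π²/2² - 5.4979 ≈ 1.83
  n=2: λ₂ = 11.88π²/2² - 5.4979 ≈ 23.815
  n=3: λ₃ = 26.73π²/2² - 5.4979 ≈ 60.456
Since 2.97π²/2² ≈ 7.328 > 5.4979, all λₙ > 0.
The n=1 mode decays slowest → dominates as t → ∞.
Asymptotic: u ~ c₁ sin(πx/2) e^{-λ₁t} with decay rate λ₁ ≈ 1.83.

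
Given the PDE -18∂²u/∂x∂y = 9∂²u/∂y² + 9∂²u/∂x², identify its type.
Rewriting in standard form: -9∂²u/∂x² - 18∂²u/∂x∂y - 9∂²u/∂y² = 0. The second-order coefficients are A = -9, B = -18, C = -9. Since B² - 4AC = 0 = 0, this is a parabolic PDE.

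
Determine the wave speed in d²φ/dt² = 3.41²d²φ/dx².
Speed = 3.41. Information travels along characteristics x = x₀ ± 3.41t.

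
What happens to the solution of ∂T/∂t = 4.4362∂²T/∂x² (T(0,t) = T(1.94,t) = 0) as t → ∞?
T → 0. Heat diffuses out through both boundaries.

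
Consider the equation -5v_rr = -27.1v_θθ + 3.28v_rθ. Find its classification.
Rewriting in standard form: -5v_rr - 3.28v_rθ + 27.1v_θθ = 0. Hyperbolic. (A = -5, B = -3.28, C = 27.1 gives B² - 4AC = 552.7584.)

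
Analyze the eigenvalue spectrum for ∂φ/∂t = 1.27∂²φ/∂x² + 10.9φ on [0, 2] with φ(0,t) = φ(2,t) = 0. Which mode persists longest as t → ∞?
Eigenvalues: λₙ = 1.27n²π²/2² - 10.9.
First three modes:
  n=1: λ₁ = 1.27π²/2² - 10.9 ≈ -7.766
  n=2: λ₂ = 5.08π²/2² - 10.9 ≈ 1.634
  n=3: λ₃ = 11.43π²/2² - 10.9 ≈ 17.302
Since 1.27π²/2² ≈ 3.134 < 10.9, λ₁ < 0.
The n=1 mode grows fastest (−λₙ is largest for n=1) → dominates.
Asymptotic: φ ~ c₁ sin(πx/2) e^{7.766t} (exponential growth at rate −λ₁ ≈ 7.766).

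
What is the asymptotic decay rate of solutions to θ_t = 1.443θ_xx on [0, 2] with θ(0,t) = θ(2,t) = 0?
Eigenvalues: λₙ = 1.443n²π²/2².
First three modes:
  n=1: λ₁ = 1.443π²/2² ≈ 3.56
  n=2: λ₂ = 5.772π²/2² ≈ 14.242 (4× faster decay)
  n=3: λ₃ = 12.987π²/2² ≈ 32.044 (9× faster decay)
As t → ∞, higher modes decay exponentially faster. The n=1 mode dominates: θ ~ c₁ sin(πx/2) e^{-λ₁t}.
Decay rate: λ₁ = 1.443π²/2² ≈ 3.56.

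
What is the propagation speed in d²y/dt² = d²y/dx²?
Speed = 1. Information travels along characteristics x = x₀ ± 1t.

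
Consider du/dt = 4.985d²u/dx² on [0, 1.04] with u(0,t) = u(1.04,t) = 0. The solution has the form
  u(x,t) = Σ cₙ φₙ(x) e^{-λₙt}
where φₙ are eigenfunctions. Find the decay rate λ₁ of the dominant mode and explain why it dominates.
Eigenvalues: λₙ = 4.985n²π²/1.04².
First three modes:
  n=1: λ₁ = 4.985π²/1.04² ≈ 45.488
  n=2: λ₂ = 19.94π²/1.04² ≈ 181.953 (4× faster decay)
  n=3: λ₃ = 44.865π²/1.04² ≈ 409.393 (9× faster decay)
As t → ∞, higher modes decay exponentially faster. The n=1 mode dominates: u ~ c₁ sin(πx/1.04) e^{-λ₁t}.
Decay rate: λ₁ = 4.985π²/1.04² ≈ 45.488.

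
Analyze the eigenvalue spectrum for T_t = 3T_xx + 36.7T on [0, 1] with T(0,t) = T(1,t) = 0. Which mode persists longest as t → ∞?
Eigenvalues: λₙ = 3n²π²/1² - 36.7.
First three modes:
  n=1: λ₁ = 3π² - 36.7 ≈ -7.091
  n=2: λ₂ = 12π² - 36.7 ≈ 81.735
  n=3: λ₃ = 27π² - 36.7 ≈ 229.779
Since 3π² ≈ 29.609 < 36.7, λ₁ < 0.
The n=1 mode grows fastest (−λₙ is largest for n=1) → dominates.
Asymptotic: T ~ c₁ sin(πx/1) e^{7.091t} (exponential growth at rate −λ₁ ≈ 7.091).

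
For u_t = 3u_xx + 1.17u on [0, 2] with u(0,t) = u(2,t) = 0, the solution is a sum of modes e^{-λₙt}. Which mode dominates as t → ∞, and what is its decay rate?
Eigenvalues: λₙ = 3n²π²/2² - 1.17.
First three modes:
  n=1: λ₁ = 3π²/2² - 1.17 ≈ 6.232
  n=2: λ₂ = 12π²/2² - 1.17 ≈ 28.439
  n=3: λ₃ = 27π²/2² - 1.17 ≈ 65.45
Since 3π²/2² ≈ 7.402 > 1.17, all λₙ > 0.
The n=1 mode decays slowest → dominates as t → ∞.
Asymptotic: u ~ c₁ sin(πx/2) e^{-λ₁t} with decay rate λ₁ ≈ 6.232.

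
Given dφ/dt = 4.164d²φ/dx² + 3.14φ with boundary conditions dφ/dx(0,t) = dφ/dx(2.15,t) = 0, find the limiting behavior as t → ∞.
φ grows unboundedly. With Neumann BCs the constant mode has diffusion eigenvalue 0, so any r > 0 makes it grow like e^(3.14t); solution grows exponentially.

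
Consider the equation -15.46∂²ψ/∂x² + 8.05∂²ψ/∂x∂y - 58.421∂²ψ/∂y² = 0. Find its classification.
Elliptic. (A = -15.46, B = 8.05, C = -58.421 gives B² - 4AC = -3547.95214.)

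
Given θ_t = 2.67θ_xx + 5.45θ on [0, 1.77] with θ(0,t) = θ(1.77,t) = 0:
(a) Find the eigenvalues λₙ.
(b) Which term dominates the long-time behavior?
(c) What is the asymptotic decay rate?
Eigenvalues: λₙ = 2.67n²π²/1.77² - 5.45.
First three modes:
  n=1: λ₁ = 2.67π²/1.77² - 5.45 ≈ 2.961
  n=2: λ₂ = 10.68π²/1.77² - 5.45 ≈ 28.195
  n=3: λ₃ = 24.03π²/1.77² - 5.45 ≈ 70.252
Since 2.67π²/1.77² ≈ 8.411 > 5.45, all λₙ > 0.
The n=1 mode decays slowest → dominates as t → ∞.
Asymptotic: θ ~ c₁ sin(πx/1.77) e^{-λ₁t} with decay rate λ₁ ≈ 2.961.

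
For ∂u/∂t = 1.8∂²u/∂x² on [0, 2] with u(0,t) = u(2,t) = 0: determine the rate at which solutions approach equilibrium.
Eigenvalues: λₙ = 1.8n²π²/2².
First three modes:
  n=1: λ₁ = 1.8π²/2² ≈ 4.441
  n=2: λ₂ = 7.2π²/2² ≈ 17.765 (4× faster decay)
  n=3: λ₃ = 16.2π²/2² ≈ 39.972 (9× faster decay)
As t → ∞, higher modes decay exponentially faster. The n=1 mode dominates: u ~ c₁ sin(πx/2) e^{-λ₁t}.
Decay rate: λ₁ = 1.8π²/2² ≈ 4.441.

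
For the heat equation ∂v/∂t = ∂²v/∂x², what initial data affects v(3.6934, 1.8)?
The entire real line. The heat equation has infinite propagation speed: any initial disturbance instantly affects all points (though exponentially small far away).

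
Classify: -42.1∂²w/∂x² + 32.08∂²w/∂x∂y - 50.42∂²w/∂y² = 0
Elliptic (discriminant = -7461.6016).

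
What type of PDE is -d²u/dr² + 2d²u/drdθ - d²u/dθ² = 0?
With A = -1, B = 2, C = -1, the discriminant is 0. This is a parabolic PDE.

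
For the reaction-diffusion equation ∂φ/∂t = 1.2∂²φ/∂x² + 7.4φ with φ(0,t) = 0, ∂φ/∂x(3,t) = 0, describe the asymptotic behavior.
φ grows unboundedly. Reaction dominates diffusion (r=7.4 > κπ²/(4L²)≈0.33); solution grows exponentially.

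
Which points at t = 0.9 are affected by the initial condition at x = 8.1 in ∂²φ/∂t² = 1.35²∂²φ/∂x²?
Domain of influence: [6.885, 9.315]. Data at x = 8.1 spreads outward at speed 1.35.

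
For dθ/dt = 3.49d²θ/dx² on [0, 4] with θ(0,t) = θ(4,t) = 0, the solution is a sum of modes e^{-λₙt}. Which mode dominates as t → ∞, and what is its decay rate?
Eigenvalues: λₙ = 3.49n²π²/4².
First three modes:
  n=1: λ₁ = 3.49π²/4² ≈ 2.153
  n=2: λ₂ = 13.96π²/4² ≈ 8.611 (4× faster decay)
  n=3: λ₃ = 31.41π²/4² ≈ 19.375 (9× faster decay)
As t → ∞, higher modes decay exponentially faster. The n=1 mode dominates: θ ~ c₁ sin(πx/4) e^{-λ₁t}.
Decay rate: λ₁ = 3.49π²/4² ≈ 2.153.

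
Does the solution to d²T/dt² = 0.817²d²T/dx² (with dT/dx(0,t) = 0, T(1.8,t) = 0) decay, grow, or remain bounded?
T oscillates (no decay). Energy is conserved; the solution oscillates indefinitely as standing waves.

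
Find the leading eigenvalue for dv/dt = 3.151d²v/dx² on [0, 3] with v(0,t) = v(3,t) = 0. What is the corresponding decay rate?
Eigenvalues: λₙ = 3.151n²π²/3².
First three modes:
  n=1: λ₁ = 3.151π²/3² ≈ 3.455
  n=2: λ₂ = 12.604π²/3² ≈ 13.822 (4× faster decay)
  n=3: λ₃ = 28.359π²/3² ≈ 31.099 (9× faster decay)
As t → ∞, higher modes decay exponentially faster. The n=1 mode dominates: v ~ c₁ sin(πx/3) e^{-λ₁t}.
Decay rate: λ₁ = 3.151π²/3² ≈ 3.455.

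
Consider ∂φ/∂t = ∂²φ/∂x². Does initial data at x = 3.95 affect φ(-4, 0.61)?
Yes, for any finite x. The heat equation has infinite propagation speed, so all initial data affects all points at any t > 0.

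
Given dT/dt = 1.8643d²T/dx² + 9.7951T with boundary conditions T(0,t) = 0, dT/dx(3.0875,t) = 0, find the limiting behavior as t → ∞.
T grows unboundedly. Reaction dominates diffusion (r=9.7951 > κπ²/(4L²)≈0.48); solution grows exponentially.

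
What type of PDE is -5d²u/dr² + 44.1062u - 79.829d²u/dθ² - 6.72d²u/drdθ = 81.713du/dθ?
Rewriting in standard form: -5d²u/dr² - 6.72d²u/drdθ - 79.829d²u/dθ² - 81.713du/dθ + 44.1062u = 0. With A = -5, B = -6.72, C = -79.829, the discriminant is -1551.4216. This is an elliptic PDE.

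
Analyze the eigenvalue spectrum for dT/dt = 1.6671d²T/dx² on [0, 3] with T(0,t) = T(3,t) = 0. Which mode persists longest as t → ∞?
Eigenvalues: λₙ = 1.6671n²π²/3².
First three modes:
  n=1: λ₁ = 1.6671π²/3² ≈ 1.828
  n=2: λ₂ = 6.6684π²/3² ≈ 7.313 (4× faster decay)
  n=3: λ₃ = 15.0039π²/3² ≈ 16.454 (9× faster decay)
As t → ∞, higher modes decay exponentially faster. The n=1 mode dominates: T ~ c₁ sin(πx/3) e^{-λ₁t}.
Decay rate: λ₁ = 1.6671π²/3² ≈ 1.828.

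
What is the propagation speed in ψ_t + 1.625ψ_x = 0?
Speed = 1.625. Information travels along x - 1.625t = const (rightward).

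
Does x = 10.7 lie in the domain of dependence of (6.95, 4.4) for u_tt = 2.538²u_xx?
Yes. The domain of dependence is [-4.2172, 18.1172], and 10.7 ∈ [-4.2172, 18.1172].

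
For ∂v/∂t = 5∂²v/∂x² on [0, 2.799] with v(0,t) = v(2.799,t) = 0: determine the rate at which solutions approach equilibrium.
Eigenvalues: λₙ = 5n²π²/2.799².
First three modes:
  n=1: λ₁ = 5π²/2.799² ≈ 6.299
  n=2: λ₂ = 20π²/2.799² ≈ 25.196 (4× faster decay)
  n=3: λ₃ = 45π²/2.799² ≈ 56.69 (9× faster decay)
As t → ∞, higher modes decay exponentially faster. The n=1 mode dominates: v ~ c₁ sin(πx/2.799) e^{-λ₁t}.
Decay rate: λ₁ = 5π²/2.799² ≈ 6.299.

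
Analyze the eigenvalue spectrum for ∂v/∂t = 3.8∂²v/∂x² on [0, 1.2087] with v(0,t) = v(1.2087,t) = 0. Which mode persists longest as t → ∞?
Eigenvalues: λₙ = 3.8n²π²/1.2087².
First three modes:
  n=1: λ₁ = 3.8π²/1.2087² ≈ 25.671
  n=2: λ₂ = 15.2π²/1.2087² ≈ 102.685 (4× faster decay)
  n=3: λ₃ = 34.2π²/1.2087² ≈ 231.041 (9× faster decay)
As t → ∞, higher modes decay exponentially faster. The n=1 mode dominates: v ~ c₁ sin(πx/1.2087) e^{-λ₁t}.
Decay rate: λ₁ = 3.8π²/1.2087² ≈ 25.671.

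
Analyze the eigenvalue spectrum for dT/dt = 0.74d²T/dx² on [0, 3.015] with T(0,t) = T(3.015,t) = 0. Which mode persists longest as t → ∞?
Eigenvalues: λₙ = 0.74n²π²/3.015².
First three modes:
  n=1: λ₁ = 0.74π²/3.015² ≈ 0.803
  n=2: λ₂ = 2.96π²/3.015² ≈ 3.214 (4× faster decay)
  n=3: λ₃ = 6.66π²/3.015² ≈ 7.231 (9× faster decay)
As t → ∞, higher modes decay exponentially faster. The n=1 mode dominates: T ~ c₁ sin(πx/3.015) e^{-λ₁t}.
Decay rate: λ₁ = 0.74π²/3.015² ≈ 0.803.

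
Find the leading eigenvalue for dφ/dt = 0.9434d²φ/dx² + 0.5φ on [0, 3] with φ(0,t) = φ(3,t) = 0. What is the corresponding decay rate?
Eigenvalues: λₙ = 0.9434n²π²/3² - 0.5.
First three modes:
  n=1: λ₁ = 0.9434π²/3² - 0.5 ≈ 0.535
  n=2: λ₂ = 3.7736π²/3² - 0.5 ≈ 3.638
  n=3: λ₃ = 8.4906π²/3² - 0.5 ≈ 8.811
Since 0.9434π²/3² ≈ 1.035 > 0.5, all λₙ > 0.
The n=1 mode decays slowest → dominates as t → ∞.
Asymptotic: φ ~ c₁ sin(πx/3) e^{-λ₁t} with decay rate λ₁ ≈ 0.535.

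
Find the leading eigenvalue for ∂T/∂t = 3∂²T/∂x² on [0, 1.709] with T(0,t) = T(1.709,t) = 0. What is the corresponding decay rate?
Eigenvalues: λₙ = 3n²π²/1.709².
First three modes:
  n=1: λ₁ = 3π²/1.709² ≈ 10.138
  n=2: λ₂ = 12π²/1.709² ≈ 40.551 (4× faster decay)
  n=3: λ₃ = 27π²/1.709² ≈ 91.239 (9× faster decay)
As t → ∞, higher modes decay exponentially faster. The n=1 mode dominates: T ~ c₁ sin(πx/1.709) e^{-λ₁t}.
Decay rate: λ₁ = 3π²/1.709² ≈ 10.138.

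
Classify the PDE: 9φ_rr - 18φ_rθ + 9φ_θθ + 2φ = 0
A = 9, B = -18, C = 9. Discriminant B² - 4AC = 0. Since 0 = 0, parabolic.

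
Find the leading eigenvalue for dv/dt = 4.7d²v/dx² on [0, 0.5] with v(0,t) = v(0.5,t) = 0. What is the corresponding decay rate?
Eigenvalues: λₙ = 4.7n²π²/0.5².
First three modes:
  n=1: λ₁ = 4.7π²/0.5² ≈ 185.549
  n=2: λ₂ = 18.8π²/0.5² ≈ 742.194 (4× faster decay)
  n=3: λ₃ = 42.3π²/0.5² ≈ 1669.937 (9× faster decay)
As t → ∞, higher modes decay exponentially faster. The n=1 mode dominates: v ~ c₁ sin(πx/0.5) e^{-λ₁t}.
Decay rate: λ₁ = 4.7π²/0.5² ≈ 185.549.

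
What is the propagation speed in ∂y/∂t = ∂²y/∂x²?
Infinite. The heat equation is parabolic, not hyperbolic, so disturbances propagate instantly.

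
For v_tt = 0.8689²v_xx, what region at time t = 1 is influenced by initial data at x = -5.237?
Domain of influence: [-6.1059, -4.3681]. Data at x = -5.237 spreads outward at speed 0.8689.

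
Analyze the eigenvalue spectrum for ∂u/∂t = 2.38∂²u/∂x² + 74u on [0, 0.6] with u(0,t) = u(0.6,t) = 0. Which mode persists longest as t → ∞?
Eigenvalues: λₙ = 2.38n²π²/0.6² - 74.
First three modes:
  n=1: λ₁ = 2.38π²/0.6² - 74 ≈ -8.751
  n=2: λ₂ = 9.52π²/0.6² - 74 ≈ 186.996
  n=3: λ₃ = 21.42π²/0.6² - 74 ≈ 513.241
Since 2.38π²/0.6² ≈ 65.249 < 74, λ₁ < 0.
The n=1 mode grows fastest (−λₙ is largest for n=1) → dominates.
Asymptotic: u ~ c₁ sin(πx/0.6) e^{8.751t} (exponential growth at rate −λ₁ ≈ 8.751).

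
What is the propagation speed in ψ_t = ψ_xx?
Infinite. The heat equation is parabolic, not hyperbolic, so disturbances propagate instantly.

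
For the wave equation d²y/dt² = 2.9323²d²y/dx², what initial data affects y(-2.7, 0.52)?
Domain of dependence: [-4.224796, -1.175204]. Signals travel at speed 2.9323, so data within |x - -2.7| ≤ 2.9323·0.52 = 1.524796 can reach the point.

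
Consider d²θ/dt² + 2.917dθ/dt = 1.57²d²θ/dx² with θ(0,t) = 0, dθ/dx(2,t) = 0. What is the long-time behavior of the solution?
As t → ∞, θ → 0. Damping (γ=2.917) dissipates energy; oscillations decay exponentially.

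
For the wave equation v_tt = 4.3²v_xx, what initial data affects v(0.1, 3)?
Domain of dependence: [-12.8, 13]. Signals travel at speed 4.3, so data within |x - 0.1| ≤ 4.3·3 = 12.9 can reach the point.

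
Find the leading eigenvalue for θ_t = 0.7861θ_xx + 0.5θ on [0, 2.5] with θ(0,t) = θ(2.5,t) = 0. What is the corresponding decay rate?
Eigenvalues: λₙ = 0.7861n²π²/2.5² - 0.5.
First three modes:
  n=1: λ₁ = 0.7861π²/2.5² - 0.5 ≈ 0.741
  n=2: λ₂ = 3.1444π²/2.5² - 0.5 ≈ 4.465
  n=3: λ₃ = 7.0749π²/2.5² - 0.5 ≈ 10.672
Since 0.7861π²/2.5² ≈ 1.241 > 0.5, all λₙ > 0.
The n=1 mode decays slowest → dominates as t → ∞.
Asymptotic: θ ~ c₁ sin(πx/2.5) e^{-λ₁t} with decay rate λ₁ ≈ 0.741.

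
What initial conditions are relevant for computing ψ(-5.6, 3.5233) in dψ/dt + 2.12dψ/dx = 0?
A single point: x = -13.069396. The characteristic through (-5.6, 3.5233) is x - 2.12t = const, so x = -5.6 - 2.12·3.5233 = -13.069396.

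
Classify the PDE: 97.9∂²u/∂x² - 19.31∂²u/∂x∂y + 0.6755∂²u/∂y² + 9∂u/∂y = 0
A = 97.9, B = -19.31, C = 0.6755. Discriminant B² - 4AC = 108.3503. Since 108.3503 > 0, hyperbolic.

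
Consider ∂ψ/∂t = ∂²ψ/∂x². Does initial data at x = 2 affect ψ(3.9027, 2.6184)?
Yes, for any finite x. The heat equation has infinite propagation speed, so all initial data affects all points at any t > 0.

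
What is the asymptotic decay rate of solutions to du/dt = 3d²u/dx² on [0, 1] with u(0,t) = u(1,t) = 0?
Eigenvalues: λₙ = 3n²π².
First three modes:
  n=1: λ₁ = 3π² ≈ 29.609
  n=2: λ₂ = 12π² ≈ 118.435 (4× faster decay)
  n=3: λ₃ = 27π² ≈ 266.479 (9× faster decay)
As t → ∞, higher modes decay exponentially faster. The n=1 mode dominates: u ~ c₁ sin(πx) e^{-λ₁t}.
Decay rate: λ₁ = 3π² ≈ 29.609.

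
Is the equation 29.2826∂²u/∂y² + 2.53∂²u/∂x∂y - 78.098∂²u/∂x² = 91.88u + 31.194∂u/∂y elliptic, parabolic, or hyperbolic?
Rewriting in standard form: -78.098∂²u/∂x² + 2.53∂²u/∂x∂y + 29.2826∂²u/∂y² - 31.194∂u/∂y - 91.88u = 0. Computing B² - 4AC with A = -78.098, B = 2.53, C = 29.2826: discriminant = 9154.0508792 (positive). Answer: hyperbolic.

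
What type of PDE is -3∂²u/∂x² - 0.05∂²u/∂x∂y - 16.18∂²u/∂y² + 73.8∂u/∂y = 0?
With A = -3, B = -0.05, C = -16.18, the discriminant is -194.1575. This is an elliptic PDE.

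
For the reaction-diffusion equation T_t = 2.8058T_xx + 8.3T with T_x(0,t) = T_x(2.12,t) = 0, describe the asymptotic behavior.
T grows unboundedly. With Neumann BCs the constant mode has diffusion eigenvalue 0, so any r > 0 makes it grow like e^(8.3t); solution grows exponentially.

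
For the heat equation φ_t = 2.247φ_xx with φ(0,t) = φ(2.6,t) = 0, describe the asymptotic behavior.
φ → 0. Heat diffuses out through both boundaries.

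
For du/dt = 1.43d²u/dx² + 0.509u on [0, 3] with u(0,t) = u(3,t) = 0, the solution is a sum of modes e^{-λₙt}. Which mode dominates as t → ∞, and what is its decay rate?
Eigenvalues: λₙ = 1.43n²π²/3² - 0.509.
First three modes:
  n=1: λ₁ = 1.43π²/3² - 0.509 ≈ 1.059
  n=2: λ₂ = 5.72π²/3² - 0.509 ≈ 5.764
  n=3: λ₃ = 12.87π²/3² - 0.509 ≈ 13.605
Since 1.43π²/3² ≈ 1.568 > 0.509, all λₙ > 0.
The n=1 mode decays slowest → dominates as t → ∞.
Asymptotic: u ~ c₁ sin(πx/3) e^{-λ₁t} with decay rate λ₁ ≈ 1.059.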